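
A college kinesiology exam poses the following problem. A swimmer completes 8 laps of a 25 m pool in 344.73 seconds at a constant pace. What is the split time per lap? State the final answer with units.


Split time = total_time / n_laps = 344.73 / 8
Split time = 43.0913 s per lap

43.0913 s


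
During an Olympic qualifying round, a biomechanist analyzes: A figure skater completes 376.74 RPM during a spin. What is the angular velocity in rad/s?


omega = RPM * 2 * pi / 60
omega = 376.74 * 2 * 3.14159 / 60
omega = 2367.1272 / 60 = 39.4521 rad/s

39.4521 rad/s


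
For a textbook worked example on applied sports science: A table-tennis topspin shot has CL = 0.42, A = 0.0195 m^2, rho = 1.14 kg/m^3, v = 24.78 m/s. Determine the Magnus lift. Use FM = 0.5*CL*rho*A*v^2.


FM = 0.5 * CL * rho * A * v^2
FM = 0.5 * 0.42 * 1.14 * 0.0195 * 24.78^2
v^2 = 614.0484
FM = 0.5 * 0.42 * 1.14 * 0.0195 * 614.0484 = 2.8666 N

2.8666 N


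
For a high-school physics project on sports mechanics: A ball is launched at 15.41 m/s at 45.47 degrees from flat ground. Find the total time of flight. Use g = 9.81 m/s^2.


T = 2*v*sin(theta)/g
sin(theta) = sin(45.47 deg) = 0.7129
T = 2*15.41*0.7129 / 9.81
T = 21.9711 / 9.81 = 2.2397 s

2.2397 s


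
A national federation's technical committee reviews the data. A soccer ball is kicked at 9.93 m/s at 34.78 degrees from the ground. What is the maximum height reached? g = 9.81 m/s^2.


H = (v*sin(theta))^2 / (2*g)
vy = v*sin(theta) = 9.93 * sin(34.78 deg) = 5.6643 m/s
H = vy^2 / (2*g) = 32.0847 / (2*9.81)
H = 32.0847 / 19.62 = 1.6353 m

1.6353 m


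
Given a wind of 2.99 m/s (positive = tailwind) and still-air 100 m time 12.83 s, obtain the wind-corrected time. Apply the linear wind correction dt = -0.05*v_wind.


dt = -0.05 * v_wind = -0.05 * 2.99 = -0.1495 s
t_corrected = t_still + dt = 12.83 + (-0.1495)
t_corrected = 12.6805 s

12.6805 s


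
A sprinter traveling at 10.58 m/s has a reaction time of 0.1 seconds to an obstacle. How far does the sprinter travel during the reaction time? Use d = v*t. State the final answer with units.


d = v * t
d = 10.58 * 0.1
d = 1.058 m

1.058 m


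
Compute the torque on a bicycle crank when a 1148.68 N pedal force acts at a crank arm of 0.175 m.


tau = F * d
tau = 1148.68 * 0.175
tau = 201.019 N*m

201.019 N*m


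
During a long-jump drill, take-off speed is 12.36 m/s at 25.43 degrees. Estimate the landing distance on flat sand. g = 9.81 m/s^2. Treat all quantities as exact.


R = v^2 * sin(2*theta) / g
Convert angle to radians: theta = 25.43 deg = 0.4438 rad
sin(2*theta) = sin(0.8877) = 0.7756
R = 12.36^2 * 0.7756 / 9.81
R = 152.7696 * 0.7756 / 9.81 = 12.0784 m

12.0784 m


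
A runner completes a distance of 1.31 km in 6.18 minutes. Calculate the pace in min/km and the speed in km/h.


Pace = time / distance = 6.18 min / 1.31 km = 4.7176 min/km
Speed = distance / time_in_hours = 1.31 / 0.103 hr
Speed = 12.7184 km/h

4.7176 min/km, 12.7184 km/h


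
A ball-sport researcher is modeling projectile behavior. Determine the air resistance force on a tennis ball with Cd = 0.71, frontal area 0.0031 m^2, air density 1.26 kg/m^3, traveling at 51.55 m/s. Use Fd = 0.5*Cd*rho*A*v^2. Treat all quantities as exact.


Fd = 0.5 * Cd * rho * A * v^2
Fd = 0.5 * 0.71 * 1.26 * 0.0031 * 51.55^2
v^2 = 2657.4025
Fd = 0.5 * 0.71 * 1.26 * 0.0031 * 2657.4025 = 3.6848 N

3.6848 N


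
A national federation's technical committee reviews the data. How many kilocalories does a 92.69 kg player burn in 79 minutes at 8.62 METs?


kcal = MET * mass * time_hr
Convert time: 79 min = 1.3167 hr
kcal = 8.62 * 92.69 * 1.3167
kcal = 1052.0006 kcal

1052.0006 kcal


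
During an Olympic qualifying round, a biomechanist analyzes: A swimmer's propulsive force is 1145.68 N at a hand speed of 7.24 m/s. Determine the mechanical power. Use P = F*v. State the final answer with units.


P = F * v
P = 1145.68 * 7.24
P = 8294.7232 W

8294.7232 W


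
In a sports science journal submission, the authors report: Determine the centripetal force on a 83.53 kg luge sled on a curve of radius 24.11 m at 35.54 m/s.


Fc = m * v^2 / r
v^2 = 35.54^2 = 1263.0916
Fc = 83.53 * 1263.0916 / 24.11
Fc = 105506.0413 / 24.11 = 4376.0283 N

4376.0283 N


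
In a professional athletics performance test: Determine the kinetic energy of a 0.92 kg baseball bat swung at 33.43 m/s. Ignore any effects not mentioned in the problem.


KE = 0.5 * m * v^2
KE = 0.5 * 0.92 * 33.43^2
KE = 0.5 * 0.92 * 1117.5649 = 514.0799 J

514.0799 J


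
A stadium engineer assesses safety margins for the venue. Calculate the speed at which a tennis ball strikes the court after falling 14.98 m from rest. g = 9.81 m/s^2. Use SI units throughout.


v = sqrt(2 * g * h)
v = sqrt(2 * 9.81 * 14.98)
v = sqrt(293.9076) = 17.1437 m/s

17.1437 m/s


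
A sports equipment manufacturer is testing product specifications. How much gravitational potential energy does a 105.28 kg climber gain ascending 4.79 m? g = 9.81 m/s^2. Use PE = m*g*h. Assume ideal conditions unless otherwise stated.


PE = m * g * h
PE = 105.28 * 9.81 * 4.79
PE = 1032.7968 * 4.79 = 4947.0967 J

4947.0967 J


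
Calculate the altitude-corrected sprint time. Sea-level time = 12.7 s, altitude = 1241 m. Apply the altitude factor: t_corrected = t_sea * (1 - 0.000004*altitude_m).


Correction factor = 1 - 0.000004 * 1241 = 0.995036
t_corrected = t_sea * factor = 12.7 * 0.995036
t_corrected = 12.637 s

12.637 s


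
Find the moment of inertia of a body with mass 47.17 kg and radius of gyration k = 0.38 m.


I = m * k^2
I = 47.17 * 0.38^2
I = 47.17 * 0.1444 = 6.8113 kg*m^2

6.8113 kg*m^2


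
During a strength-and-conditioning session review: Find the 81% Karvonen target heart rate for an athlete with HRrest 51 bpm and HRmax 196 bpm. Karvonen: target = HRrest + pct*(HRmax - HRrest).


Target = HRrest + pct*(HRmax - HRrest)
Heart rate reserve = HRmax - HRrest = 196 - 51 = 145 bpm
Fraction = 81% = 0.81
Target = 51 + 0.81 * 145
Target = 51 + 117.45 = 168.45 bpm

168.45 bpm


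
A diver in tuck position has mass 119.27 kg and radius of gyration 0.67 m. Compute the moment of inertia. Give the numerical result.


I = m * k^2
I = 119.27 * 0.67^2
I = 119.27 * 0.4489 = 53.5403 kg*m^2

53.5403 kg*m^2


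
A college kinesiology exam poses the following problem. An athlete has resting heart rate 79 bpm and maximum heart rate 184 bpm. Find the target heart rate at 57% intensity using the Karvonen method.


Target = HRrest + pct*(HRmax - HRrest)
Heart rate reserve = HRmax - HRrest = 184 - 79 = 105 bpm
Fraction = 57% = 0.57
Target = 79 + 0.57 * 105
Target = 79 + 59.85 = 138.85 bpm

138.85 bpm


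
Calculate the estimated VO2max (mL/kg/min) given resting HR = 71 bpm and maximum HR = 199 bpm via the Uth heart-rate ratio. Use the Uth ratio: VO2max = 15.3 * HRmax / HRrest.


VO2max = 15.3 * HRmax / HRrest
VO2max = 15.3 * 199 / 71
VO2max = 3044.7 / 71 = 42.8831 mL/kg/min

42.8831 mL/kg/min


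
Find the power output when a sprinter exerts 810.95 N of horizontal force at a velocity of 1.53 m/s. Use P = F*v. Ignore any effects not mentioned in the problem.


P = F * v
P = 810.95 * 1.53
P = 1240.7535 W

1240.7535 W


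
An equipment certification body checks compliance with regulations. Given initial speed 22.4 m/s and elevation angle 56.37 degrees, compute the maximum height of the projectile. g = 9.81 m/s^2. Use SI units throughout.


H = (v*sin(theta))^2 / (2*g)
vy = v*sin(theta) = 22.4 * sin(56.37 deg) = 18.6509 m/s
H = vy^2 / (2*g) = 347.8577 / (2*9.81)
H = 347.8577 / 19.62 = 17.7297 m

17.7297 m


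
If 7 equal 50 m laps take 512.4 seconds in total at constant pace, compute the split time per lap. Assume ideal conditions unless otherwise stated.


Split time = total_time / n_laps = 512.4 / 7
Split time = 73.2 s per lap

73.2 s


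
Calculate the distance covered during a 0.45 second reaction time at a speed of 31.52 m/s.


d = v * t
d = 31.52 * 0.45
d = 14.184 m

14.184 m


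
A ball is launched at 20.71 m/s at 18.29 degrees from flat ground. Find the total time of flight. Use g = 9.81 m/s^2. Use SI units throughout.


T = 2*v*sin(theta)/g
sin(theta) = sin(18.29 deg) = 0.3138
T = 2*20.71*0.3138 / 9.81
T = 12.9987 / 9.81 = 1.325 s

1.325 s


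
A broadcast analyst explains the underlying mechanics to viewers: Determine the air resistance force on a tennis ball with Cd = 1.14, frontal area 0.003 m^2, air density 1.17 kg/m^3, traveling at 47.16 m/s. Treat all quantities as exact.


Fd = 0.5 * Cd * rho * A * v^2
Fd = 0.5 * 1.14 * 1.17 * 0.003 * 47.16^2
v^2 = 2224.0656
Fd = 0.5 * 1.14 * 1.17 * 0.003 * 2224.0656 = 4.4497 N

4.4497 N


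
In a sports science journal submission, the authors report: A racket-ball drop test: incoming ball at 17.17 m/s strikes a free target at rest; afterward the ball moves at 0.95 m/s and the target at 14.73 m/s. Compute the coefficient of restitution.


e = (v2_after - v1_after) / (v1_before - v2_before)
Numerator = 14.73 - 0.95 = 13.78
Denominator = 17.17 - 0 = 17.17
e = 13.78 / 17.17 = 0.8026

0.8026


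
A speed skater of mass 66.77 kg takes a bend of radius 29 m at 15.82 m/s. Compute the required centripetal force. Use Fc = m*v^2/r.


Fc = m * v^2 / r
v^2 = 15.82^2 = 250.2724
Fc = 66.77 * 250.2724 / 29
Fc = 16710.6881 / 29 = 576.2306 N

576.2306 N


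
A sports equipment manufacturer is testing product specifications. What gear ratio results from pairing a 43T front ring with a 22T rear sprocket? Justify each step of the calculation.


GR = front_teeth / rear_teeth
GR = 43 / 22
GR = 1.9545

1.9545


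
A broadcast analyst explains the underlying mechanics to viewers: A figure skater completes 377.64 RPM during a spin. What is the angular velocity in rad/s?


omega = RPM * 2 * pi / 60
omega = 377.64 * 2 * 3.14159 / 60
omega = 2372.7821 / 60 = 39.5464 rad/s

39.5464 rad/s


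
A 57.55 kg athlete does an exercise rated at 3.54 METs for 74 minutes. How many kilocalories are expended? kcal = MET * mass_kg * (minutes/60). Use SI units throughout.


kcal = MET * mass * time_hr
Convert time: 74 min = 1.2333 hr
kcal = 3.54 * 57.55 * 1.2333
kcal = 251.2633 kcal

251.2633 kcal


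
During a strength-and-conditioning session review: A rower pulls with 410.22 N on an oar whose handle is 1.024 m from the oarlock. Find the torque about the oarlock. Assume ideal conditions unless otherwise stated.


tau = F * d
tau = 410.22 * 1.024
tau = 420.0653 N*m

420.0653 N*m


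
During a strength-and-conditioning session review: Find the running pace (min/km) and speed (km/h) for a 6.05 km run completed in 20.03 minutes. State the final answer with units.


Pace = time / distance = 20.03 min / 6.05 km = 3.3107 min/km
Speed = distance / time_in_hours = 6.05 / 0.3338 hr
Speed = 18.1228 km/h

3.3107 min/km, 18.1228 km/h


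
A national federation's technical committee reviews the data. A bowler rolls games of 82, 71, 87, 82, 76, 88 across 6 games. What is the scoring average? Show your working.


Average = sum / n
Sum = 486
Average = 486 / 6 = 81

81


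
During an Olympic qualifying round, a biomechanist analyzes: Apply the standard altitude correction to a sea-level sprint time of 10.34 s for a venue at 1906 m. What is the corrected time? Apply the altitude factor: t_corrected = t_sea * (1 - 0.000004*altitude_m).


Correction factor = 1 - 0.000004 * 1906 = 0.992376
t_corrected = t_sea * factor = 10.34 * 0.992376
t_corrected = 10.2612 s

10.2612 s


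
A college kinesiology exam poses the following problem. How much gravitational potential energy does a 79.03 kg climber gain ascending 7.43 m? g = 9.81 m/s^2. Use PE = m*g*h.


PE = m * g * h
PE = 79.03 * 9.81 * 7.43
PE = 775.2843 * 7.43 = 5760.3623 J

5760.3623 J


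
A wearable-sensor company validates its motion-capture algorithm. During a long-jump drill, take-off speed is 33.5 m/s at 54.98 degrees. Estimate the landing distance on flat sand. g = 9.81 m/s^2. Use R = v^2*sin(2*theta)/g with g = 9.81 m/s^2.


R = v^2 * sin(2*theta) / g
Convert angle to radians: theta = 54.98 deg = 0.9596 rad
sin(2*theta) = sin(1.9192) = 0.9399
R = 33.5^2 * 0.9399 / 9.81
R = 1122.25 * 0.9399 / 9.81 = 107.5268 m

107.5268 m


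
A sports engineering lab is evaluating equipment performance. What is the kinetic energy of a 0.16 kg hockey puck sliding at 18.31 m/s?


KE = 0.5 * m * v^2
KE = 0.5 * 0.16 * 18.31^2
KE = 0.5 * 0.16 * 335.2561 = 26.8205 J

26.8205 J


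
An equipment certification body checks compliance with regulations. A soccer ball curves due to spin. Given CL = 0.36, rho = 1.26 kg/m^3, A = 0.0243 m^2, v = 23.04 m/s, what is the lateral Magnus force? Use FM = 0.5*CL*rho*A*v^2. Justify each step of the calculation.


FM = 0.5 * CL * rho * A * v^2
FM = 0.5 * 0.36 * 1.26 * 0.0243 * 23.04^2
v^2 = 530.8416
FM = 0.5 * 0.36 * 1.26 * 0.0243 * 530.8416 = 2.9256 N

2.9256 N


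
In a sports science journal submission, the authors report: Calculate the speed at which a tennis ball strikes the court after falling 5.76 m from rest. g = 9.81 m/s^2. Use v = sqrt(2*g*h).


v = sqrt(2 * g * h)
v = sqrt(2 * 9.81 * 5.76)
v = sqrt(113.0112) = 10.6307 m/s

10.6307 m/s


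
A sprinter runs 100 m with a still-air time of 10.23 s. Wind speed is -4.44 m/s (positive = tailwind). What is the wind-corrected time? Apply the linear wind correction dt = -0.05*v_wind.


dt = -0.05 * v_wind = -0.05 * -4.44 = 0.222 s
t_corrected = t_still + dt = 10.23 + (0.222)
t_corrected = 10.452 s

10.452 s


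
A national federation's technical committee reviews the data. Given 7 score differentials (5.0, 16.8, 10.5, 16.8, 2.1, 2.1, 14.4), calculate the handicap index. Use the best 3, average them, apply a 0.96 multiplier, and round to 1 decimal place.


All differentials: 5.0, 16.8, 10.5, 16.8, 2.1, 2.1, 14.4
Sorted: 2.1, 2.1, 5.0, 10.5, 14.4, 16.8, 16.8
Best 3: 2.1, 2.1, 5.0
Average of best = 9.2 / 3 = 3.0667
Raw index = 3.0667 * 0.96 = 2.944
Handicap index = round(2.944, 1) = 2.9

2.9


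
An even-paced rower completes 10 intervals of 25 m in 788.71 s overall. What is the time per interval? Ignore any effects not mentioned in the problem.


Split time = total_time / n_laps = 788.71 / 10
Split time = 78.871 s per lap

78.871 s


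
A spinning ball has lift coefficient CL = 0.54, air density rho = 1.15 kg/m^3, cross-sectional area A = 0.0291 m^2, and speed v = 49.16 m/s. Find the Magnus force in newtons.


FM = 0.5 * CL * rho * A * v^2
FM = 0.5 * 0.54 * 1.15 * 0.0291 * 49.16^2
v^2 = 2416.7056
FM = 0.5 * 0.54 * 1.15 * 0.0291 * 2416.7056 = 21.8363 N

21.8363 N


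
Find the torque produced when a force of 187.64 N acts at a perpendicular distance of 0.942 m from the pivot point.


tau = F * d
tau = 187.64 * 0.942
tau = 176.7569 N*m

176.7569 N*m


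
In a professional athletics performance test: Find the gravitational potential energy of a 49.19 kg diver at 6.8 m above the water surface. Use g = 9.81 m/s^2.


PE = m * g * h
PE = 49.19 * 9.81 * 6.8
PE = 482.5539 * 6.8 = 3281.3665 J

3281.3665 J


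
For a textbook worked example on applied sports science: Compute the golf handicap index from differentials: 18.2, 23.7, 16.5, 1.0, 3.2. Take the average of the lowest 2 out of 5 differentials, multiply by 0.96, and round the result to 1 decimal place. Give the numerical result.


All differentials: 18.2, 23.7, 16.5, 1.0, 3.2
Sorted: 1.0, 3.2, 16.5, 18.2, 23.7
Best 2: 1.0, 3.2
Average of best = 4.2 / 2 = 2.1
Raw index = 2.1 * 0.96 = 2.016
Handicap index = round(2.016, 1) = 2.0

2.0


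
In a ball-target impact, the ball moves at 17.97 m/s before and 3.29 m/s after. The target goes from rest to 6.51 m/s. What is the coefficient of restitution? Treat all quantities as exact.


e = (v2_after - v1_after) / (v1_before - v2_before)
Numerator = 6.51 - 3.29 = 3.22
Denominator = 17.97 - 0 = 17.97
e = 3.22 / 17.97 = 0.1792

0.1792


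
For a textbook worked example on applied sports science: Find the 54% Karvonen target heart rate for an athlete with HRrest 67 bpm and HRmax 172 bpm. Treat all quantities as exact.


Target = HRrest + pct*(HRmax - HRrest)
Heart rate reserve = HRmax - HRrest = 172 - 67 = 105 bpm
Fraction = 54% = 0.54
Target = 67 + 0.54 * 105
Target = 67 + 56.7 = 123.7 bpm

123.7 bpm


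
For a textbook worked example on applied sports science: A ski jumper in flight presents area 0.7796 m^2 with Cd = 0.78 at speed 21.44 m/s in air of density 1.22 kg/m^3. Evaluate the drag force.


Fd = 0.5 * Cd * rho * A * v^2
Fd = 0.5 * 0.78 * 1.22 * 0.7796 * 21.44^2
v^2 = 459.6736
Fd = 0.5 * 0.78 * 1.22 * 0.7796 * 459.6736 = 170.5084 N

170.5084 N


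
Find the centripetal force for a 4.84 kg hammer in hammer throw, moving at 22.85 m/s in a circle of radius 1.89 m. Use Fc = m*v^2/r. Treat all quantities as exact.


Fc = m * v^2 / r
v^2 = 22.85^2 = 522.1225
Fc = 4.84 * 522.1225 / 1.89
Fc = 2527.0729 / 1.89 = 1337.0756 N

1337.0756 N


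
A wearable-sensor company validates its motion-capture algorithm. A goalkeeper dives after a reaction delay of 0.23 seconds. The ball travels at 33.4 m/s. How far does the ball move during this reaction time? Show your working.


d = v * t
d = 33.4 * 0.23
d = 7.682 m

7.682 m


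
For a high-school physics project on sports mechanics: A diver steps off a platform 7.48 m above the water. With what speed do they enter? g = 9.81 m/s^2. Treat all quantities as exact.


v = sqrt(2 * g * h)
v = sqrt(2 * 9.81 * 7.48)
v = sqrt(146.7576) = 12.1144 m/s

12.1144 m/s


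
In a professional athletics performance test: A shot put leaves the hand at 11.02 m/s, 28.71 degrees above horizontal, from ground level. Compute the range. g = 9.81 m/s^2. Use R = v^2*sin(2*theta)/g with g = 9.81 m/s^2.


R = v^2 * sin(2*theta) / g
Convert angle to radians: theta = 28.71 deg = 0.5011 rad
sin(2*theta) = sin(1.0022) = 0.8426
R = 11.02^2 * 0.8426 / 9.81
R = 121.4404 * 0.8426 / 9.81 = 10.4313 m

10.4313 m


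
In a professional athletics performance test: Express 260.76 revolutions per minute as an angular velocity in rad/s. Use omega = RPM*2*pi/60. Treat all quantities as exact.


omega = RPM * 2 * pi / 60
omega = 260.76 * 2 * 3.14159 / 60
omega = 1638.4034 / 60 = 27.3067 rad/s

27.3067 rad/s


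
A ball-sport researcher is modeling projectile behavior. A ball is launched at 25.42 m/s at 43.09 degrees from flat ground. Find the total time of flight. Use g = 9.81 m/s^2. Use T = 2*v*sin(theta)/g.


T = 2*v*sin(theta)/g
sin(theta) = sin(43.09 deg) = 0.6831
T = 2*25.42*0.6831 / 9.81
T = 34.7312 / 9.81 = 3.5404 s

3.5404 s


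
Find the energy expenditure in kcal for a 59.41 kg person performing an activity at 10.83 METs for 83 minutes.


kcal = MET * mass * time_hr
Convert time: 83 min = 1.3833 hr
kcal = 10.83 * 59.41 * 1.3833
kcal = 890.0509 kcal

890.0509 kcal


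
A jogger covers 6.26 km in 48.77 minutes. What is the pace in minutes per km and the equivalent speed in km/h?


Pace = time / distance = 48.77 min / 6.26 km = 7.7907 min/km
Speed = distance / time_in_hours = 6.26 / 0.8128 hr
Speed = 7.7015 km/h

7.7907 min/km, 7.7015 km/h


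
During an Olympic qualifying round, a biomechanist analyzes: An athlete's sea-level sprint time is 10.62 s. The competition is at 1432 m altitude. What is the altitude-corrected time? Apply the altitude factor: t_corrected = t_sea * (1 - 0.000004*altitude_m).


Correction factor = 1 - 0.000004 * 1432 = 0.994272
t_corrected = t_sea * factor = 10.62 * 0.994272
t_corrected = 10.5592 s

10.5592 s


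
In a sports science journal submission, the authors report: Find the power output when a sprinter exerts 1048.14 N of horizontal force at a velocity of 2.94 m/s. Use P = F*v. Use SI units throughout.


P = F * v
P = 1048.14 * 2.94
P = 3081.5316 W

3081.5316 W


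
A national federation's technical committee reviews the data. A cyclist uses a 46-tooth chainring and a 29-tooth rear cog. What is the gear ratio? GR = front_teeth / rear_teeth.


GR = front_teeth / rear_teeth
GR = 46 / 29
GR = 1.5862

1.5862


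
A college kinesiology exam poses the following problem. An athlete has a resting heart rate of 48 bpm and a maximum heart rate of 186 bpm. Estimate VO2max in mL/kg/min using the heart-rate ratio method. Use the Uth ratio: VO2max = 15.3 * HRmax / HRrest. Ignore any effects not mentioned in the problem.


VO2max = 15.3 * HRmax / HRrest
VO2max = 15.3 * 186 / 48
VO2max = 2845.8 / 48 = 59.2875 mL/kg/min

59.2875 mL/kg/min


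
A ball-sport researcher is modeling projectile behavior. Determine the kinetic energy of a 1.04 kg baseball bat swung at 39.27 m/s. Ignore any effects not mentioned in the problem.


KE = 0.5 * m * v^2
KE = 0.5 * 1.04 * 39.27^2
KE = 0.5 * 1.04 * 1542.1329 = 801.9091 J

801.9091 J


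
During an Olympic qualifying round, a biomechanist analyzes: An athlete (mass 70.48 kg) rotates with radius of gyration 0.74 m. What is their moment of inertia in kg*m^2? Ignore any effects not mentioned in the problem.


I = m * k^2
I = 70.48 * 0.74^2
I = 70.48 * 0.5476 = 38.5948 kg*m^2

38.5948 kg*m^2


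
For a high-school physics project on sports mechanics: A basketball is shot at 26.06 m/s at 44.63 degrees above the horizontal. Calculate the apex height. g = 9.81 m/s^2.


H = (v*sin(theta))^2 / (2*g)
vy = v*sin(theta) = 26.06 * sin(44.63 deg) = 18.3078 m/s
H = vy^2 / (2*g) = 335.1763 / (2*9.81)
H = 335.1763 / 19.62 = 17.0834 m

17.0834 m


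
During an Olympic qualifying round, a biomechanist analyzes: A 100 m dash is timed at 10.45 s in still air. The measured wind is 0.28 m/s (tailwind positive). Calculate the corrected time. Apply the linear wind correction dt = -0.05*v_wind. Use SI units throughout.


dt = -0.05 * v_wind = -0.05 * 0.28 = -0.014 s
t_corrected = t_still + dt = 10.45 + (-0.014)
t_corrected = 10.436 s

10.436 s


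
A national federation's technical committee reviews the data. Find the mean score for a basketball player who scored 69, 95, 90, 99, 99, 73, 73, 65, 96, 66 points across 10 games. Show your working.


Average = sum / n
Sum = 825
Average = 825 / 10 = 82.5

82.5


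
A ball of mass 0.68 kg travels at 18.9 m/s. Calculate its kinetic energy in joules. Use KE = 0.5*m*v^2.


KE = 0.5 * m * v^2
KE = 0.5 * 0.68 * 18.9^2
KE = 0.5 * 0.68 * 357.21 = 121.4514 J

121.4514 J


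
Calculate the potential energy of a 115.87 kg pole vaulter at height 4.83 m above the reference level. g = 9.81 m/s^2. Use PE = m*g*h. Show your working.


PE = m * g * h
PE = 115.87 * 9.81 * 4.83
PE = 1136.6847 * 4.83 = 5490.1871 J

5490.1871 J


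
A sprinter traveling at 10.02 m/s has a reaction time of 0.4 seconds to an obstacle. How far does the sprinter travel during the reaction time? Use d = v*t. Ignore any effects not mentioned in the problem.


d = v * t
d = 10.02 * 0.4
d = 4.008 m

4.008 m


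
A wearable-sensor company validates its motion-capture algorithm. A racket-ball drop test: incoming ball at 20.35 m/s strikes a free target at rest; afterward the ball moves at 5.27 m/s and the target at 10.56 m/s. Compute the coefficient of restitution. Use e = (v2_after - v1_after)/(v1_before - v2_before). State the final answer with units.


e = (v2_after - v1_after) / (v1_before - v2_before)
Numerator = 10.56 - 5.27 = 5.29
Denominator = 20.35 - 0 = 20.35
e = 5.29 / 20.35 = 0.26

0.26


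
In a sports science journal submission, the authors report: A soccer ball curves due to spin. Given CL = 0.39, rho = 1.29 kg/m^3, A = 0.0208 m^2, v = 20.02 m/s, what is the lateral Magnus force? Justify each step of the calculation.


FM = 0.5 * CL * rho * A * v^2
FM = 0.5 * 0.39 * 1.29 * 0.0208 * 20.02^2
v^2 = 400.8004
FM = 0.5 * 0.39 * 1.29 * 0.0208 * 400.8004 = 2.0971 N

2.0971 N


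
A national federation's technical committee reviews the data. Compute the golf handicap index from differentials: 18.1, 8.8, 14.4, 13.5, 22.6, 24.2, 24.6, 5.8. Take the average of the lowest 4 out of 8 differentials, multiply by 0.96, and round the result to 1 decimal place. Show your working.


All differentials: 18.1, 8.8, 14.4, 13.5, 22.6, 24.2, 24.6, 5.8
Sorted: 5.8, 8.8, 13.5, 14.4, 18.1, 22.6, 24.2, 24.6
Best 4: 5.8, 8.8, 13.5, 14.4
Average of best = 42.5 / 4 = 10.625
Raw index = 10.625 * 0.96 = 10.2
Handicap index = round(10.2, 1) = 10.2

10.2


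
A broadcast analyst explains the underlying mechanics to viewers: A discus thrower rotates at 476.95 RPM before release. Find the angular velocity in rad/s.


omega = RPM * 2 * pi / 60
omega = 476.95 * 2 * 3.14159 / 60
omega = 2996.7652 / 60 = 49.9461 rad/s

49.9461 rad/s


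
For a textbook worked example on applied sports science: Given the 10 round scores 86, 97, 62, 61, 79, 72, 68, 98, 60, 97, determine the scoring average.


Average = sum / n
Sum = 780
Average = 780 / 10 = 78

78


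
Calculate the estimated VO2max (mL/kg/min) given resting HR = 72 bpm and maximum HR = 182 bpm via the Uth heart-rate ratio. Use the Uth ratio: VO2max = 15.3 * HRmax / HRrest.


VO2max = 15.3 * HRmax / HRrest
VO2max = 15.3 * 182 / 72
VO2max = 2784.6 / 72 = 38.675 mL/kg/min

38.675 mL/kg/min


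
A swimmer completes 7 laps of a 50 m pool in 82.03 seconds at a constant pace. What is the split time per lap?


Split time = total_time / n_laps = 82.03 / 7
Split time = 11.7186 s per lap

11.7186 s


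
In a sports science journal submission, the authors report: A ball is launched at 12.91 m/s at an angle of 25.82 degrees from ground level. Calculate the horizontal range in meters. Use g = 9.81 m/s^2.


R = v^2 * sin(2*theta) / g
Convert angle to radians: theta = 25.82 deg = 0.4506 rad
sin(2*theta) = sin(0.9013) = 0.7841
R = 12.91^2 * 0.7841 / 9.81
R = 166.6681 * 0.7841 / 9.81 = 13.322 m

13.322 m


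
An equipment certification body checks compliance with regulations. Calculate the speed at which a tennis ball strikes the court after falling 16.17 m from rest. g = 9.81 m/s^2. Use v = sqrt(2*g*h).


v = sqrt(2 * g * h)
v = sqrt(2 * 9.81 * 16.17)
v = sqrt(317.2554) = 17.8117 m/s

17.8117 m/s


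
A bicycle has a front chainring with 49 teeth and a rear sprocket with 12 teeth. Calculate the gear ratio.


GR = front_teeth / rear_teeth
GR = 49 / 12
GR = 4.0833

4.0833


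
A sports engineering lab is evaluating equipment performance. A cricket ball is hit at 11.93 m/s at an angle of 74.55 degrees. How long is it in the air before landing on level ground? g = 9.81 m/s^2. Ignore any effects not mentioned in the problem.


T = 2*v*sin(theta)/g
sin(theta) = sin(74.55 deg) = 0.9639
T = 2*11.93*0.9639 / 9.81
T = 22.9978 / 9.81 = 2.3443 s

2.3443 s


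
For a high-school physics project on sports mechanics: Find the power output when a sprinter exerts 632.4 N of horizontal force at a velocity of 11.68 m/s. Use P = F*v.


P = F * v
P = 632.4 * 11.68
P = 7386.432 W

7386.432 W


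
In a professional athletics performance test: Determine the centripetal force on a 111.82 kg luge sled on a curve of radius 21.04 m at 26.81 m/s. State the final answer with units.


Fc = m * v^2 / r
v^2 = 26.81^2 = 718.7761
Fc = 111.82 * 718.7761 / 21.04
Fc = 80373.5435 / 21.04 = 3820.0353 N

3820.0353 N


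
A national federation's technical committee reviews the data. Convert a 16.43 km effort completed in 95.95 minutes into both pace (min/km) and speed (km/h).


Pace = time / distance = 95.95 min / 16.43 km = 5.8399 min/km
Speed = distance / time_in_hours = 16.43 / 1.5992 hr
Speed = 10.2741 km/h

5.8399 min/km, 10.2741 km/h


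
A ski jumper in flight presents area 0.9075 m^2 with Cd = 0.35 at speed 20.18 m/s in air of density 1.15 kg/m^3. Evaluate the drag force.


Fd = 0.5 * Cd * rho * A * v^2
Fd = 0.5 * 0.35 * 1.15 * 0.9075 * 20.18^2
v^2 = 407.2324
Fd = 0.5 * 0.35 * 1.15 * 0.9075 * 407.2324 = 74.3746 N

74.3746 N


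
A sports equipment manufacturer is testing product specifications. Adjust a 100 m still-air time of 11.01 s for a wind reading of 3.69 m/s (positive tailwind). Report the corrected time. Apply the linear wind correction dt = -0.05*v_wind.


dt = -0.05 * v_wind = -0.05 * 3.69 = -0.1845 s
t_corrected = t_still + dt = 11.01 + (-0.1845)
t_corrected = 10.8255 s

10.8255 s


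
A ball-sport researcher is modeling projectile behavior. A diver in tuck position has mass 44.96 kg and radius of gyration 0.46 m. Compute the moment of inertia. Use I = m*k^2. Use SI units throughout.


I = m * k^2
I = 44.96 * 0.46^2
I = 44.96 * 0.2116 = 9.5135 kg*m^2

9.5135 kg*m^2


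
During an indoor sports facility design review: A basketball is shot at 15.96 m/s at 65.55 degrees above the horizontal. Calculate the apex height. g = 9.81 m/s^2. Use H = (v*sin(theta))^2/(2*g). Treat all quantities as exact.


H = (v*sin(theta))^2 / (2*g)
vy = v*sin(theta) = 15.96 * sin(65.55 deg) = 14.5288 m/s
H = vy^2 / (2*g) = 211.0846 / (2*9.81)
H = 211.0846 / 19.62 = 10.7586 m

10.7586 m


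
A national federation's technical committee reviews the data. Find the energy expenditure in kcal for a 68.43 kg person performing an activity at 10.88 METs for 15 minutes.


kcal = MET * mass * time_hr
Convert time: 15 min = 0.25 hr
kcal = 10.88 * 68.43 * 0.25
kcal = 186.1296 kcal

186.1296 kcal


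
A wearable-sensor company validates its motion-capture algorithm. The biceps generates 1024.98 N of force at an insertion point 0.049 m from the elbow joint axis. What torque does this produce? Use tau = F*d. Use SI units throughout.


tau = F * d
tau = 1024.98 * 0.049
tau = 50.224 N*m

50.224 N*m


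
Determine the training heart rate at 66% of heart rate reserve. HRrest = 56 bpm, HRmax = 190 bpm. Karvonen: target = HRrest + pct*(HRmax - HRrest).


Target = HRrest + pct*(HRmax - HRrest)
Heart rate reserve = HRmax - HRrest = 190 - 56 = 134 bpm
Fraction = 66% = 0.66
Target = 56 + 0.66 * 134
Target = 56 + 88.44 = 144.44 bpm

144.44 bpm


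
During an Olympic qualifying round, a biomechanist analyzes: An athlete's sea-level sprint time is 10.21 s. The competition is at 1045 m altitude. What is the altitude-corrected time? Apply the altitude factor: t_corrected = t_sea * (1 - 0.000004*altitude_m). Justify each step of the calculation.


Correction factor = 1 - 0.000004 * 1045 = 0.99582
t_corrected = t_sea * factor = 10.21 * 0.99582
t_corrected = 10.1673 s

10.1673 s


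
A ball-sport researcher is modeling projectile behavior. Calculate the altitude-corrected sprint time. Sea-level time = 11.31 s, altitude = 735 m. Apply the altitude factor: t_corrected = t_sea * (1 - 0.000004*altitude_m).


Correction factor = 1 - 0.000004 * 735 = 0.99706
t_corrected = t_sea * factor = 11.31 * 0.99706
t_corrected = 11.2767 s

11.2767 s


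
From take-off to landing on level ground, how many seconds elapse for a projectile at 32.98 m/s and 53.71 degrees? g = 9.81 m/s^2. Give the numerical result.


T = 2*v*sin(theta)/g
sin(theta) = sin(53.71 deg) = 0.806
T = 2*32.98*0.806 / 9.81
T = 53.1658 / 9.81 = 5.4196 s

5.4196 s


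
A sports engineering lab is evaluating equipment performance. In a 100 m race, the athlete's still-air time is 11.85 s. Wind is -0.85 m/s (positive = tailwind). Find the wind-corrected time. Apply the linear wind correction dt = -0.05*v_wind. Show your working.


dt = -0.05 * v_wind = -0.05 * -0.85 = 0.0425 s
t_corrected = t_still + dt = 11.85 + (0.0425)
t_corrected = 11.8925 s

11.8925 s


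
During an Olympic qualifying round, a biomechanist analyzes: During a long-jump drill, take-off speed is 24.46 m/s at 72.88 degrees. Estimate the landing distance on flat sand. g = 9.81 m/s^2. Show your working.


R = v^2 * sin(2*theta) / g
Convert angle to radians: theta = 72.88 deg = 1.272 rad
sin(2*theta) = sin(2.544) = 0.5627
R = 24.46^2 * 0.5627 / 9.81
R = 598.2916 * 0.5627 / 9.81 = 34.3155 m

34.3155 m


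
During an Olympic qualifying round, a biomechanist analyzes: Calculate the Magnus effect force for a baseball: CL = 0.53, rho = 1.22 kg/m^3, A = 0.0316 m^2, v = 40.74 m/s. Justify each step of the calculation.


FM = 0.5 * CL * rho * A * v^2
FM = 0.5 * 0.53 * 1.22 * 0.0316 * 40.74^2
v^2 = 1659.7476
FM = 0.5 * 0.53 * 1.22 * 0.0316 * 1659.7476 = 16.9564 N

16.9564 N


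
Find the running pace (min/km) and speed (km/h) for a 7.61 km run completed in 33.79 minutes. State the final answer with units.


Pace = time / distance = 33.79 min / 7.61 km = 4.4402 min/km
Speed = distance / time_in_hours = 7.61 / 0.5632 hr
Speed = 13.5129 km/h

4.4402 min/km, 13.5129 km/h


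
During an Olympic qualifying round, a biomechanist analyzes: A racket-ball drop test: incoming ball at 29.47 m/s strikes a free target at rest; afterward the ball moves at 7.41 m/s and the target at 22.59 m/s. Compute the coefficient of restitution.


e = (v2_after - v1_after) / (v1_before - v2_before)
Numerator = 22.59 - 7.41 = 15.18
Denominator = 29.47 - 0 = 29.47
e = 15.18 / 29.47 = 0.5151

0.5151


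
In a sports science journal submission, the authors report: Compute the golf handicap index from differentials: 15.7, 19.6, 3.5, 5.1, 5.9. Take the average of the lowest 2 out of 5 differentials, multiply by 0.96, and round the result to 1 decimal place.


All differentials: 15.7, 19.6, 3.5, 5.1, 5.9
Sorted: 3.5, 5.1, 5.9, 15.7, 19.6
Best 2: 3.5, 5.1
Average of best = 8.6 / 2 = 4.3
Raw index = 4.3 * 0.96 = 4.128
Handicap index = round(4.128, 1) = 4.1

4.1


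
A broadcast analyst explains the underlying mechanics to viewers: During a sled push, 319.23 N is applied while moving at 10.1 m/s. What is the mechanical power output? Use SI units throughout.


P = F * v
P = 319.23 * 10.1
P = 3224.223 W

3224.223 W


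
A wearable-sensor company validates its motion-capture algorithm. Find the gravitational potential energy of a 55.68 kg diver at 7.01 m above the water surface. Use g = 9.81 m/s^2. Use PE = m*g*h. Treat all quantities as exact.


PE = m * g * h
PE = 55.68 * 9.81 * 7.01
PE = 546.2208 * 7.01 = 3829.0078 J

3829.0078 J


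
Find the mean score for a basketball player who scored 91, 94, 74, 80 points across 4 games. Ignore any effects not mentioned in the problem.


Average = sum / n
Sum = 339
Average = 339 / 4 = 84.75

84.75


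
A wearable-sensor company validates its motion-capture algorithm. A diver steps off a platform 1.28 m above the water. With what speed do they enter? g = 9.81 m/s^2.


v = sqrt(2 * g * h)
v = sqrt(2 * 9.81 * 1.28)
v = sqrt(25.1136) = 5.0113 m/s

5.0113 m/s


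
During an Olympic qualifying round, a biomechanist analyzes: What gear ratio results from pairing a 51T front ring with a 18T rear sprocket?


GR = front_teeth / rear_teeth
GR = 51 / 18
GR = 2.8333

2.8333


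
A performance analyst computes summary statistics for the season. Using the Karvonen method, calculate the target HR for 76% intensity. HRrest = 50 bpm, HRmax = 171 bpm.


Target = HRrest + pct*(HRmax - HRrest)
Heart rate reserve = HRmax - HRrest = 171 - 50 = 121 bpm
Fraction = 76% = 0.76
Target = 50 + 0.76 * 121
Target = 50 + 91.96 = 141.96 bpm

141.96 bpm


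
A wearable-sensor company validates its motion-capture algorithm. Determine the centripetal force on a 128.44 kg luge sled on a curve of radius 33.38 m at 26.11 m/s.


Fc = m * v^2 / r
v^2 = 26.11^2 = 681.7321
Fc = 128.44 * 681.7321 / 33.38
Fc = 87561.6709 / 33.38 = 2623.1777 N

2623.1777 N


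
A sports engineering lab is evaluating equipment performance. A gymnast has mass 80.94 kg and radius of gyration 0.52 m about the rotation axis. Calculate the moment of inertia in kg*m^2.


I = m * k^2
I = 80.94 * 0.52^2
I = 80.94 * 0.2704 = 21.8862 kg*m^2

21.8862 kg*m^2


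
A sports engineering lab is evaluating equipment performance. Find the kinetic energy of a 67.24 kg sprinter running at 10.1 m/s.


KE = 0.5 * m * v^2
KE = 0.5 * 67.24 * 10.1^2
KE = 0.5 * 67.24 * 102.01 = 3429.5762 J

3429.5762 J


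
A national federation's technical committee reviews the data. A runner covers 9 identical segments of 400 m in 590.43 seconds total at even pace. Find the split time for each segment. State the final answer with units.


Split time = total_time / n_laps = 590.43 / 9
Split time = 65.6033 s per lap

65.6033 s


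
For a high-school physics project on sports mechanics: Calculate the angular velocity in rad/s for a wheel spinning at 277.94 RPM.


omega = RPM * 2 * pi / 60
omega = 277.94 * 2 * 3.14159 / 60
omega = 1746.3485 / 60 = 29.1058 rad/s

29.1058 rad/s


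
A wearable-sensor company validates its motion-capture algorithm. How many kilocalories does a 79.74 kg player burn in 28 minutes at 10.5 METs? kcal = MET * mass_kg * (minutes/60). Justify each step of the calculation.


kcal = MET * mass * time_hr
Convert time: 28 min = 0.4667 hr
kcal = 10.5 * 79.74 * 0.4667
kcal = 390.726 kcal

390.726 kcal


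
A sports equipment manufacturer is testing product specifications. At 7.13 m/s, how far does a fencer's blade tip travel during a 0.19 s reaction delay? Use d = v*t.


d = v * t
d = 7.13 * 0.19
d = 1.3547 m

1.3547 m


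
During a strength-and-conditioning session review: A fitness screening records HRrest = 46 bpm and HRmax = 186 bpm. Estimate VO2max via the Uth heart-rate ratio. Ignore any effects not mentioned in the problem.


VO2max = 15.3 * HRmax / HRrest
VO2max = 15.3 * 186 / 46
VO2max = 2845.8 / 46 = 61.8652 mL/kg/min

61.8652 mL/kg/min


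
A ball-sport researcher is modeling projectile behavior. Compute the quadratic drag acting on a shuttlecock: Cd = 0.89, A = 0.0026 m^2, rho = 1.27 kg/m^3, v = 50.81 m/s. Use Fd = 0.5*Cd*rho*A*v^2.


Fd = 0.5 * Cd * rho * A * v^2
Fd = 0.5 * 0.89 * 1.27 * 0.0026 * 50.81^2
v^2 = 2581.6561
Fd = 0.5 * 0.89 * 1.27 * 0.0026 * 2581.6561 = 3.7935 N

3.7935 N


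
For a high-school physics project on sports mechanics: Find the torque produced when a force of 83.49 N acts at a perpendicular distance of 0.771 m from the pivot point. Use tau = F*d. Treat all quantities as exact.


tau = F * d
tau = 83.49 * 0.771
tau = 64.3708 N*m

64.3708 N*m


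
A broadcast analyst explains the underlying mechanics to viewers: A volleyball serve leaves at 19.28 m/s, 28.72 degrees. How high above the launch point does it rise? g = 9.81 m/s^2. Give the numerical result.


H = (v*sin(theta))^2 / (2*g)
vy = v*sin(theta) = 19.28 * sin(28.72 deg) = 9.2646 m/s
H = vy^2 / (2*g) = 85.833 / (2*9.81)
H = 85.833 / 19.62 = 4.3748 m

4.3748 m


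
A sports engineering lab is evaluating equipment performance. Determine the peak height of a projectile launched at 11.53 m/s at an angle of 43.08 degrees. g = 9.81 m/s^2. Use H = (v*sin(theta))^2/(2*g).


H = (v*sin(theta))^2 / (2*g)
vy = v*sin(theta) = 11.53 * sin(43.08 deg) = 7.8752 m/s
H = vy^2 / (2*g) = 62.0189 / (2*9.81)
H = 62.0189 / 19.62 = 3.161 m

3.161 m


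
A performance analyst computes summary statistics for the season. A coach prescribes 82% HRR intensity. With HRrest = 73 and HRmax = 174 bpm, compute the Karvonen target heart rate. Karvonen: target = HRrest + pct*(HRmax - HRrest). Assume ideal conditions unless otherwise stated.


Target = HRrest + pct*(HRmax - HRrest)
Heart rate reserve = HRmax - HRrest = 174 - 73 = 101 bpm
Fraction = 82% = 0.82
Target = 73 + 0.82 * 101
Target = 73 + 82.82 = 155.82 bpm

155.82 bpm


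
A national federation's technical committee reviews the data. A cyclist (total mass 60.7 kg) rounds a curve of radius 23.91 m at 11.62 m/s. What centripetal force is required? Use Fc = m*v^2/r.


Fc = m * v^2 / r
v^2 = 11.62^2 = 135.0244
Fc = 60.7 * 135.0244 / 23.91
Fc = 8195.9811 / 23.91 = 342.7847 N

342.7847 N


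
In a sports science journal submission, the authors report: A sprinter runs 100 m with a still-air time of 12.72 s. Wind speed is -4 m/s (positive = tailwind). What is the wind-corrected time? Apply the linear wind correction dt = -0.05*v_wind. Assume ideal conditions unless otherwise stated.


dt = -0.05 * v_wind = -0.05 * -4 = 0.2 s
t_corrected = t_still + dt = 12.72 + (0.2)
t_corrected = 12.92 s

12.92 s
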